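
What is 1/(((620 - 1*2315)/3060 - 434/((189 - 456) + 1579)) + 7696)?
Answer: 33456/257447777 ≈ 0.00012995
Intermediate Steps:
1/(((620 - 1*2315)/3060 - 434/((189 - 456) + 1579)) + 7696) = 1/(((620 - 2315)*(1/3060) - 434/(-267 + 1579)) + 7696) = 1/((-1695*1/3060 - 434/1312) + 7696) = 1/((-113/204 - 434*1/1312) + 7696) = 1/((-113/204 - 217/656) + 7696) = 1/(-29599/33456 + 7696) = 1/(257447777/33456) = 33456/257447777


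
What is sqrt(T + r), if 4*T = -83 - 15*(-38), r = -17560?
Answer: I*sqrt(69753)/2 ≈ 132.05*I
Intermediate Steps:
T = 487/4 (T = (-83 - 15*(-38))/4 = (-83 + 570)/4 = (1/4)*487 = 487/4 ≈ 121.75)
sqrt(T + r) = sqrt(487/4 - 17560) = sqrt(-69753/4) = I*sqrt(69753)/2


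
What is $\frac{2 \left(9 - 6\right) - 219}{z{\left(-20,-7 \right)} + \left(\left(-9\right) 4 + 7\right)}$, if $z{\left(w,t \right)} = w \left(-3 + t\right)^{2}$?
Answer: $\frac{213}{2029} \approx 0.10498$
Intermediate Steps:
$\frac{2 \left(9 - 6\right) - 219}{z{\left(-20,-7 \right)} + \left(\left(-9\right) 4 + 7\right)} = \frac{2 \left(9 - 6\right) - 219}{- 20 \left(-3 - 7\right)^{2} + \left(\left(-9\right) 4 + 7\right)} = \frac{2 \cdot 3 - 219}{- 20 \left(-10\right)^{2} + \left(-36 + 7\right)} = \frac{6 - 219}{\left(-20\right) 100 - 29} = \frac{1}{-2000 - 29} \left(-213\right) = \frac{1}{-2029} \left(-213\right) = \left(- \frac{1}{2029}\right) \left(-213\right) = \frac{213}{2029}$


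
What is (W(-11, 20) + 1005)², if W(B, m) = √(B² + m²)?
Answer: (1005 + √521)² ≈ 1.0564e+6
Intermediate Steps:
(W(-11, 20) + 1005)² = (√((-11)² + 20²) + 1005)² = (√(121 + 400) + 1005)² = (√521 + 1005)² = (1005 + √521)²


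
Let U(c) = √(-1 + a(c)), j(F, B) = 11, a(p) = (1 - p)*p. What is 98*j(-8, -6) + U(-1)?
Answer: 1078 + I*√3 ≈ 1078.0 + 1.732*I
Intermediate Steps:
a(p) = p*(1 - p)
U(c) = √(-1 + c*(1 - c))
98*j(-8, -6) + U(-1) = 98*11 + √(-1 - 1 - 1*(-1)²) = 1078 + √(-1 - 1 - 1*1) = 1078 + √(-1 - 1 - 1) = 1078 + √(-3) = 1078 + I*√3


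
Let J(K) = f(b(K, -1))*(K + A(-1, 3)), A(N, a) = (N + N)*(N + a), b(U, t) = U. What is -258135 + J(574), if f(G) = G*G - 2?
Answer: 187542045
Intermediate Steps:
f(G) = -2 + G² (f(G) = G² - 2 = -2 + G²)
A(N, a) = 2*N*(N + a) (A(N, a) = (2*N)*(N + a) = 2*N*(N + a))
J(K) = (-4 + K)*(-2 + K²) (J(K) = (-2 + K²)*(K + 2*(-1)*(-1 + 3)) = (-2 + K²)*(K + 2*(-1)*2) = (-2 + K²)*(K - 4) = (-2 + K²)*(-4 + K) = (-4 + K)*(-2 + K²))
-258135 + J(574) = -258135 + (-4 + 574)*(-2 + 574²) = -258135 + 570*(-2 + 329476) = -258135 + 570*329474 = -258135 + 187800180 = 187542045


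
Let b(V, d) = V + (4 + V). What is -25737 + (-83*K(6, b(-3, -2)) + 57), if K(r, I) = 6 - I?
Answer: -26344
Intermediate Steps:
b(V, d) = 4 + 2*V
-25737 + (-83*K(6, b(-3, -2)) + 57) = -25737 + (-83*(6 - (4 + 2*(-3))) + 57) = -25737 + (-83*(6 - (4 - 6)) + 57) = -25737 + (-83*(6 - 1*(-2)) + 57) = -25737 + (-83*(6 + 2) + 57) = -25737 + (-83*8 + 57) = -25737 + (-664 + 57) = -25737 - 607 = -26344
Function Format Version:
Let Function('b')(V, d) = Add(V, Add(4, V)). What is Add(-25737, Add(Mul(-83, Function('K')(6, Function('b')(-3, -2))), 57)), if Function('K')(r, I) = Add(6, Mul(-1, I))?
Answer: -26344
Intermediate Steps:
Function('b')(V, d) = Add(4, Mul(2, V))
Add(-25737, Add(Mul(-83, Function('K')(6, Function('b')(-3, -2))), 57)) = Add(-25737, Add(Mul(-83, Add(6, Mul(-1, Add(4, Mul(2, -3))))), 57)) = Add(-25737, Add(Mul(-83, Add(6, Mul(-1, Add(4, -6)))), 57)) = Add(-25737, Add(Mul(-83, Add(6, Mul(-1, -2))), 57)) = Add(-25737, Add(Mul(-83, Add(6, 2)), 57)) = Add(-25737, Add(Mul(-83, 8), 57)) = Add(-25737, Add(-664, 57)) = Add(-25737, -607) = -26344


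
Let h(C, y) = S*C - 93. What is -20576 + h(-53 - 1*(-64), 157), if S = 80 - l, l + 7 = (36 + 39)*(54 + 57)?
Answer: -111287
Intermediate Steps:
l = 8318 (l = -7 + (36 + 39)*(54 + 57) = -7 + 75*111 = -7 + 8325 = 8318)
S = -8238 (S = 80 - 1*8318 = 80 - 8318 = -8238)
h(C, y) = -93 - 8238*C (h(C, y) = -8238*C - 93 = -93 - 8238*C)
-20576 + h(-53 - 1*(-64), 157) = -20576 + (-93 - 8238*(-53 - 1*(-64))) = -20576 + (-93 - 8238*(-53 + 64)) = -20576 + (-93 - 8238*11) = -20576 + (-93 - 90618) = -20576 - 90711 = -111287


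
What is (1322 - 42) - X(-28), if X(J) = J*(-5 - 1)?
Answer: 1112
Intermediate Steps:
X(J) = -6*J (X(J) = J*(-6) = -6*J)
(1322 - 42) - X(-28) = (1322 - 42) - (-6)*(-28) = 1280 - 1*168 = 1280 - 168 = 1112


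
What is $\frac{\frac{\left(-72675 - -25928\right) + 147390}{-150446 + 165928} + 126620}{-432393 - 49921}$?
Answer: $- \frac{1960431483}{7467185348} \approx -0.26254$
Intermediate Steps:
$\frac{\frac{\left(-72675 - -25928\right) + 147390}{-150446 + 165928} + 126620}{-432393 - 49921} = \frac{\frac{\left(-72675 + 25928\right) + 147390}{15482} + 126620}{-482314} = \left(\left(-46747 + 147390\right) \frac{1}{15482} + 126620\right) \left(- \frac{1}{482314}\right) = \left(100643 \cdot \frac{1}{15482} + 126620\right) \left(- \frac{1}{482314}\right) = \left(\frac{100643}{15482} + 126620\right) \left(- \frac{1}{482314}\right) = \frac{1960431483}{15482} \left(- \frac{1}{482314}\right) = - \frac{1960431483}{7467185348}$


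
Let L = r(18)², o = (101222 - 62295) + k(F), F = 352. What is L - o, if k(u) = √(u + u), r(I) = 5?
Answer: -38902 - 8*√11 ≈ -38929.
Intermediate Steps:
k(u) = √2*√u (k(u) = √(2*u) = √2*√u)
o = 38927 + 8*√11 (o = (101222 - 62295) + √2*√352 = 38927 + √2*(4*√22) = 38927 + 8*√11 ≈ 38954.)
L = 25 (L = 5² = 25)
L - o = 25 - (38927 + 8*√11) = 25 + (-38927 - 8*√11) = -38902 - 8*√11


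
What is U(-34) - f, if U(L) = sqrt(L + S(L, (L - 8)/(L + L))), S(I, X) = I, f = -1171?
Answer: 1171 + 2*I*sqrt(17) ≈ 1171.0 + 8.2462*I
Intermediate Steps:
U(L) = sqrt(2)*sqrt(L) (U(L) = sqrt(L + L) = sqrt(2*L) = sqrt(2)*sqrt(L))
U(-34) - f = sqrt(2)*sqrt(-34) - 1*(-1171) = sqrt(2)*(I*sqrt(34)) + 1171 = 2*I*sqrt(17) + 1171 = 1171 + 2*I*sqrt(17)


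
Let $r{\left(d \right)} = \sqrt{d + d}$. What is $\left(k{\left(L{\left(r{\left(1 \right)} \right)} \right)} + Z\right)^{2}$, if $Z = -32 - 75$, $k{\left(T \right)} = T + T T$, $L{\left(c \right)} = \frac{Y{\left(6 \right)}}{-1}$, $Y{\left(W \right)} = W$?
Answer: $5929$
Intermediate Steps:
$r{\left(d \right)} = \sqrt{2} \sqrt{d}$ ($r{\left(d \right)} = \sqrt{2 d} = \sqrt{2} \sqrt{d}$)
$L{\left(c \right)} = -6$ ($L{\left(c \right)} = \frac{6}{-1} = 6 \left(-1\right) = -6$)
$k{\left(T \right)} = T + T^{2}$
$Z = -107$ ($Z = -32 - 75 = -107$)
$\left(k{\left(L{\left(r{\left(1 \right)} \right)} \right)} + Z\right)^{2} = \left(- 6 \left(1 - 6\right) - 107\right)^{2} = \left(\left(-6\right) \left(-5\right) - 107\right)^{2} = \left(30 - 107\right)^{2} = \left(-77\right)^{2} = 5929$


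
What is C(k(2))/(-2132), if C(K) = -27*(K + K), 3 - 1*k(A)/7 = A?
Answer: 189/1066 ≈ 0.17730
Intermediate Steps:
k(A) = 21 - 7*A
C(K) = -54*K
C(k(2))/(-2132) = -54*(21 - 7*2)/(-2132) = -54*(21 - 14)*(-1/2132) = -54*7*(-1/2132) = -378*(-1/2132) = 189/1066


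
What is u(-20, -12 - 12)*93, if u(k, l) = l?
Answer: -2232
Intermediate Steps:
u(-20, -12 - 12)*93 = (-12 - 12)*93 = -24*93 = -2232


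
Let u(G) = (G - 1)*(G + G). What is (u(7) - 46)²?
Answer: 1444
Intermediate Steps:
u(G) = 2*G*(-1 + G) (u(G) = (-1 + G)*(2*G) = 2*G*(-1 + G))
(u(7) - 46)² = (2*7*(-1 + 7) - 46)² = (2*7*6 - 46)² = (84 - 46)² = 38² = 1444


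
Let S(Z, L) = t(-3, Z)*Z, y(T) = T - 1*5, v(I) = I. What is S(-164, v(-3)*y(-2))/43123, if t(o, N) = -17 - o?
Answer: 2296/43123 ≈ 0.053243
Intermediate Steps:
y(T) = -5 + T (y(T) = T - 5 = -5 + T)
S(Z, L) = -14*Z (S(Z, L) = (-17 - 1*(-3))*Z = (-17 + 3)*Z = -14*Z)
S(-164, v(-3)*y(-2))/43123 = -14*(-164)/43123 = 2296*(1/43123) = 2296/43123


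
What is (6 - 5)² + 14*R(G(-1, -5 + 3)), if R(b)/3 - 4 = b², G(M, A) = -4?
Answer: 841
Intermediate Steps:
R(b) = 12 + 3*b²
(6 - 5)² + 14*R(G(-1, -5 + 3)) = (6 - 5)² + 14*(12 + 3*(-4)²) = 1² + 14*(12 + 3*16) = 1 + 14*(12 + 48) = 1 + 14*60 = 1 + 840 = 841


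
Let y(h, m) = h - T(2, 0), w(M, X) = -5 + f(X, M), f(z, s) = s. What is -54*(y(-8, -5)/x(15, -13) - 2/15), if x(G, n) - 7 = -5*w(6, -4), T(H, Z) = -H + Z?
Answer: 846/5 ≈ 169.20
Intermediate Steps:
T(H, Z) = Z - H
w(M, X) = -5 + M
y(h, m) = 2 + h (y(h, m) = h - (0 - 1*2) = h - (0 - 2) = h - 1*(-2) = h + 2 = 2 + h)
x(G, n) = 2 (x(G, n) = 7 - 5*(-5 + 6) = 7 - 5*1 = 7 - 5 = 2)
-54*(y(-8, -5)/x(15, -13) - 2/15) = -54*((2 - 8)/2 - 2/15) = -54*(-6*½ - 2*1/15) = -54*(-3 - 2/15) = -54*(-47/15) = 846/5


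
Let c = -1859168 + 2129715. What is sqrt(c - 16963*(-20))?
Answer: sqrt(609807) ≈ 780.90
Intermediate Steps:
c = 270547
sqrt(c - 16963*(-20)) = sqrt(270547 - 16963*(-20)) = sqrt(270547 + 339260) = sqrt(609807)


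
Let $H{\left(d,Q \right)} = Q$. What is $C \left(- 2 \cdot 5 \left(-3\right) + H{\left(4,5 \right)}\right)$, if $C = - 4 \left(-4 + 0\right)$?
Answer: $560$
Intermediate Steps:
$C = 16$ ($C = \left(-4\right) \left(-4\right) = 16$)
$C \left(- 2 \cdot 5 \left(-3\right) + H{\left(4,5 \right)}\right) = 16 \left(- 2 \cdot 5 \left(-3\right) + 5\right) = 16 \left(\left(-2\right) \left(-15\right) + 5\right) = 16 \left(30 + 5\right) = 16 \cdot 35 = 560$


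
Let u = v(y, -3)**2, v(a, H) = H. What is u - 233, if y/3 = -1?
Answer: -224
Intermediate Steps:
y = -3 (y = 3*(-1) = -3)
u = 9 (u = (-3)**2 = 9)
u - 233 = 9 - 233 = -224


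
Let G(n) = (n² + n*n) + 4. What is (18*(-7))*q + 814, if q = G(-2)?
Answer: -698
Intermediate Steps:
G(n) = 4 + 2*n² (G(n) = (n² + n²) + 4 = 2*n² + 4 = 4 + 2*n²)
q = 12 (q = 4 + 2*(-2)² = 4 + 2*4 = 4 + 8 = 12)
(18*(-7))*q + 814 = (18*(-7))*12 + 814 = -126*12 + 814 = -1512 + 814 = -698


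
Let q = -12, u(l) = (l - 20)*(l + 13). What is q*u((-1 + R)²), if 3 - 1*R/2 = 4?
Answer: 2904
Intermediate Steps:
R = -2 (R = 6 - 2*4 = 6 - 8 = -2)
u(l) = (-20 + l)*(13 + l)
q*u((-1 + R)²) = -12*(-260 + ((-1 - 2)²)² - 7*(-1 - 2)²) = -12*(-260 + ((-3)²)² - 7*(-3)²) = -12*(-260 + 9² - 7*9) = -12*(-260 + 81 - 63) = -12*(-242) = 2904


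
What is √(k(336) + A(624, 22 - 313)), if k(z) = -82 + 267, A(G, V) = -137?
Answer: 4*√3 ≈ 6.9282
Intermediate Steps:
k(z) = 185
√(k(336) + A(624, 22 - 313)) = √(185 - 137) = √48 = 4*√3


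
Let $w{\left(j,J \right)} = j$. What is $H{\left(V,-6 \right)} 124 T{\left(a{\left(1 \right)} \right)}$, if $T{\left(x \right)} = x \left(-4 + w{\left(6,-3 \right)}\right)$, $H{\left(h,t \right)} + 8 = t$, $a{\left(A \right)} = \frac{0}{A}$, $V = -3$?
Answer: $0$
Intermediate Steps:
$a{\left(A \right)} = 0$
$H{\left(h,t \right)} = -8 + t$
$T{\left(x \right)} = 2 x$ ($T{\left(x \right)} = x \left(-4 + 6\right) = x 2 = 2 x$)
$H{\left(V,-6 \right)} 124 T{\left(a{\left(1 \right)} \right)} = \left(-8 - 6\right) 124 \cdot 2 \cdot 0 = \left(-14\right) 124 \cdot 0 = \left(-1736\right) 0 = 0$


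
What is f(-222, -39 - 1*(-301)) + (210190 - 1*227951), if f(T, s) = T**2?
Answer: 31523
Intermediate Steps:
f(-222, -39 - 1*(-301)) + (210190 - 1*227951) = (-222)**2 + (210190 - 1*227951) = 49284 + (210190 - 227951) = 49284 - 17761 = 31523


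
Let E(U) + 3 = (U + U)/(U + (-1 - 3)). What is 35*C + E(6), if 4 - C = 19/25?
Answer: 582/5 ≈ 116.40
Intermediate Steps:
E(U) = -3 + 2*U/(-4 + U) (E(U) = -3 + (U + U)/(U + (-1 - 3)) = -3 + (2*U)/(U - 4) = -3 + (2*U)/(-4 + U) = -3 + 2*U/(-4 + U))
C = 81/25 (C = 4 - 19/25 = 81/25 ≈ 3.2400)
35*C + E(6) = 35*(81/25) + (12 - 1*6)/(-4 + 6) = 567/5 + (12 - 6)/2 = 567/5 + (1/2)*6 = 567/5 + 3 = 582/5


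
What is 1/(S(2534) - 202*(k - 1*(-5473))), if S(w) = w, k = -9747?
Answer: 1/865882 ≈ 1.1549e-6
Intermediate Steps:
1/(S(2534) - 202*(k - 1*(-5473))) = 1/(2534 - 202*(-9747 - 1*(-5473))) = 1/(2534 - 202*(-9747 + 5473)) = 1/(2534 - 202*(-4274)) = 1/(2534 + 863348) = 1/865882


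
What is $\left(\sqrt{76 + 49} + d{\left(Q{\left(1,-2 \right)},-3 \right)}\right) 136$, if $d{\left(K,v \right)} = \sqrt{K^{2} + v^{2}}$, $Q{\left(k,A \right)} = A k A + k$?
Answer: $136 \sqrt{34} + 680 \sqrt{5} \approx 2313.5$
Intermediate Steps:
$Q{\left(k,A \right)} = k + k A^{2}$ ($Q{\left(k,A \right)} = k A^{2} + k = k + k A^{2}$)
$\left(\sqrt{76 + 49} + d{\left(Q{\left(1,-2 \right)},-3 \right)}\right) 136 = \left(\sqrt{76 + 49} + \sqrt{\left(1 \left(1 + \left(-2\right)^{2}\right)\right)^{2} + \left(-3\right)^{2}}\right) 136 = \left(\sqrt{125} + \sqrt{\left(1 \left(1 + 4\right)\right)^{2} + 9}\right) 136 = \left(5 \sqrt{5} + \sqrt{\left(1 \cdot 5\right)^{2} + 9}\right) 136 = \left(5 \sqrt{5} + \sqrt{5^{2} + 9}\right) 136 = \left(5 \sqrt{5} + \sqrt{25 + 9}\right) 136 = \left(5 \sqrt{5} + \sqrt{34}\right) 136 = \left(\sqrt{34} + 5 \sqrt{5}\right) 136 = 136 \sqrt{34} + 680 \sqrt{5}$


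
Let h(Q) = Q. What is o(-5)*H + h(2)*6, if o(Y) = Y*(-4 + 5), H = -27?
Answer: 147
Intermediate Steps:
o(Y) = Y (o(Y) = Y*1 = Y)
o(-5)*H + h(2)*6 = -5*(-27) + 2*6 = 135 + 12 = 147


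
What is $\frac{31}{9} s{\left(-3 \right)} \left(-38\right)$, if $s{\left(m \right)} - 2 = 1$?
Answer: $- \frac{1178}{3} \approx -392.67$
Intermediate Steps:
$s{\left(m \right)} = 3$ ($s{\left(m \right)} = 2 + 1 = 3$)
$\frac{31}{9} s{\left(-3 \right)} \left(-38\right) = \frac{31}{9} \cdot 3 \left(-38\right) = \frac{31}{3} \left(-38\right) = - \frac{1178}{3}$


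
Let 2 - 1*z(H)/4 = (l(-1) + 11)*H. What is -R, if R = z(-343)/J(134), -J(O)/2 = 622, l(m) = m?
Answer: 3432/311 ≈ 11.035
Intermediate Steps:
J(O) = -1244 (J(O) = -2*622 = -1244)
z(H) = 8 - 40*H (z(H) = 8 - 4*(-1 + 11)*H = 8 - 40*H)
R = -3432/311 (R = (8 - 40*(-343))/(-1244) = (8 + 13720)*(-1/1244) = 13728*(-1/1244) = -3432/311 ≈ -11.035)
-R = -1*(-3432/311) = 3432/311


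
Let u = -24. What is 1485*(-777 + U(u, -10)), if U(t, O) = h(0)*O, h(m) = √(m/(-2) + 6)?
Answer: -1153845 - 14850*√6 ≈ -1.1902e+6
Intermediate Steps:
h(m) = √(6 - m/2) (h(m) = √(m*(-½) + 6) = √(-m/2 + 6) = √(6 - m/2))
U(t, O) = O*√6 (U(t, O) = (√(24 - 2*0)/2)*O = (√(24 + 0)/2)*O = (√24/2)*O = ((2*√6)/2)*O = √6*O = O*√6)
1485*(-777 + U(u, -10)) = 1485*(-777 - 10*√6) = -1153845 - 14850*√6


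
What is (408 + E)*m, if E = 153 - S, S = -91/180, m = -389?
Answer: -39316619/180 ≈ -2.1843e+5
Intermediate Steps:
S = -91/180 (S = -91*1/180 = -91/180 ≈ -0.50556)
E = 27631/180 (E = 153 - 1*(-91/180) = 153 + 91/180 = 27631/180 ≈ 153.51)
(408 + E)*m = (408 + 27631/180)*(-389) = (101071/180)*(-389) = -39316619/180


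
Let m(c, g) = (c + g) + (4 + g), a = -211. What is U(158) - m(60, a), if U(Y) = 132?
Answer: 490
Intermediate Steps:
m(c, g) = 4 + c + 2*g
U(158) - m(60, a) = 132 - (4 + 60 + 2*(-211)) = 132 - (4 + 60 - 422) = 132 - 1*(-358) = 132 + 358 = 490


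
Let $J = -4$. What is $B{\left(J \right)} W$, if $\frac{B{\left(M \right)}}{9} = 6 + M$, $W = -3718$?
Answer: $-66924$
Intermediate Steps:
$B{\left(M \right)} = 54 + 9 M$ ($B{\left(M \right)} = 9 \left(6 + M\right) = 54 + 9 M$)
$B{\left(J \right)} W = \left(54 + 9 \left(-4\right)\right) \left(-3718\right) = \left(54 - 36\right) \left(-3718\right) = 18 \left(-3718\right) = -66924$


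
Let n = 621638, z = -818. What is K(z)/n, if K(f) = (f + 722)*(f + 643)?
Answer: 8400/310819 ≈ 0.027025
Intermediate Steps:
K(f) = (643 + f)*(722 + f) (K(f) = (722 + f)*(643 + f) = (643 + f)*(722 + f))
K(z)/n = (464246 + (-818)**2 + 1365*(-818))/621638 = (464246 + 669124 - 1116570)*(1/621638) = 16800*(1/621638) = 8400/310819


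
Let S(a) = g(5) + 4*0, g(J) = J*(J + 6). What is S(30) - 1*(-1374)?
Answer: 1429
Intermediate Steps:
g(J) = J*(6 + J)
S(a) = 55 (S(a) = 5*(6 + 5) + 4*0 = 5*11 + 0 = 55 + 0 = 55)
S(30) - 1*(-1374) = 55 - 1*(-1374) = 55 + 1374 = 1429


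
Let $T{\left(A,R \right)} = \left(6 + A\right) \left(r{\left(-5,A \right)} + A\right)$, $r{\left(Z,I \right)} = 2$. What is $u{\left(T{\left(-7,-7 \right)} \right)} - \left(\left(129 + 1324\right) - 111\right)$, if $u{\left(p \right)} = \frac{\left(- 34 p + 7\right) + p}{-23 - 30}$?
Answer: $- \frac{70968}{53} \approx -1339.0$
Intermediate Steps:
$T{\left(A,R \right)} = \left(2 + A\right) \left(6 + A\right)$ ($T{\left(A,R \right)} = \left(6 + A\right) \left(2 + A\right) = \left(2 + A\right) \left(6 + A\right)$)
$u{\left(p \right)} = - \frac{7}{53} + \frac{33 p}{53}$ ($u{\left(p \right)} = \frac{\left(7 - 34 p\right) + p}{-53} = \left(7 - 33 p\right) \left(- \frac{1}{53}\right) = - \frac{7}{53} + \frac{33 p}{53}$)
$u{\left(T{\left(-7,-7 \right)} \right)} - \left(\left(129 + 1324\right) - 111\right) = \left(- \frac{7}{53} + \frac{33 \left(12 + \left(-7\right)^{2} + 8 \left(-7\right)\right)}{53}\right) - \left(\left(129 + 1324\right) - 111\right) = \left(- \frac{7}{53} + \frac{33 \left(12 + 49 - 56\right)}{53}\right) - \left(1453 - 111\right) = \left(- \frac{7}{53} + \frac{33}{53} \cdot 5\right) - 1342 = \left(- \frac{7}{53} + \frac{165}{53}\right) - 1342 = \frac{158}{53} - 1342 = - \frac{70968}{53}$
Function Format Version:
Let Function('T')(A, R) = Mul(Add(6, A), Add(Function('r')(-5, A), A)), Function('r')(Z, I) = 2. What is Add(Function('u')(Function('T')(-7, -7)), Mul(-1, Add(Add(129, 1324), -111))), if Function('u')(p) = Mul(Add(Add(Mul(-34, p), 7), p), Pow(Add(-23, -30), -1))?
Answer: Rational(-70968, 53) ≈ -1339.0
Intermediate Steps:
Function('T')(A, R) = Mul(Add(2, A), Add(6, A)) (Function('T')(A, R) = Mul(Add(6, A), Add(2, A)) = Mul(Add(2, A), Add(6, A)))
Function('u')(p) = Add(Rational(-7, 53), Mul(Rational(33, 53), p)) (Function('u')(p) = Mul(Add(Add(7, Mul(-34, p)), p), Pow(-53, -1)) = Mul(Add(7, Mul(-33, p)), Rational(-1, 53)) = Add(Rational(-7, 53), Mul(Rational(33, 53), p)))
Add(Function('u')(Function('T')(-7, -7)), Mul(-1, Add(Add(129, 1324), -111))) = Add(Add(Rational(-7, 53), Mul(Rational(33, 53), Add(12, Pow(-7, 2), Mul(8, -7)))), Mul(-1, Add(Add(129, 1324), -111))) = Add(Add(Rational(-7, 53), Mul(Rational(33, 53), Add(12, 49, -56))), Mul(-1, Add(1453, -111))) = Add(Add(Rational(-7, 53), Mul(Rational(33, 53), 5)), Mul(-1, 1342)) = Add(Add(Rational(-7, 53), Rational(165, 53)), -1342) = Add(Rational(158, 53), -1342) = Rational(-70968, 53)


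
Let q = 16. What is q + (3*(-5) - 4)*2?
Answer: -22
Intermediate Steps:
q + (3*(-5) - 4)*2 = 16 + (3*(-5) - 4)*2 = 16 + (-15 - 4)*2 = 16 - 19*2 = 16 - 38 = -22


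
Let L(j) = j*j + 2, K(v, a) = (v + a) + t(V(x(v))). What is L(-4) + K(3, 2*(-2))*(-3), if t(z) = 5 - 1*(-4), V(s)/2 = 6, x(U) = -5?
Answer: -6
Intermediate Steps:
V(s) = 12 (V(s) = 2*6 = 12)
t(z) = 9 (t(z) = 5 + 4 = 9)
K(v, a) = 9 + a + v (K(v, a) = (v + a) + 9 = (a + v) + 9 = 9 + a + v)
L(j) = 2 + j**2 (L(j) = j**2 + 2 = 2 + j**2)
L(-4) + K(3, 2*(-2))*(-3) = (2 + (-4)**2) + (9 + 2*(-2) + 3)*(-3) = (2 + 16) + (9 - 4 + 3)*(-3) = 18 + 8*(-3) = 18 - 24 = -6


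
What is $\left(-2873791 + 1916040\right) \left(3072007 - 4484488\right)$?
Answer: $1352805090231$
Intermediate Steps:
$\left(-2873791 + 1916040\right) \left(3072007 - 4484488\right) = \left(-957751\right) \left(-1412481\right) = 1352805090231$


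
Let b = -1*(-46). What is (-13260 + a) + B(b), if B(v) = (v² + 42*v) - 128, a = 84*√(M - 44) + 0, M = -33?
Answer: -9340 + 84*I*√77 ≈ -9340.0 + 737.1*I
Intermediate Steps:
a = 84*I*√77 (a = 84*√(-33 - 44) + 0 = 84*√(-77) + 0 = 84*(I*√77) + 0 = 84*I*√77 + 0 = 84*I*√77 ≈ 737.1*I)
b = 46
B(v) = -128 + v² + 42*v
(-13260 + a) + B(b) = (-13260 + 84*I*√77) + (-128 + 46² + 42*46) = (-13260 + 84*I*√77) + (-128 + 2116 + 1932) = (-13260 + 84*I*√77) + 3920 = -9340 + 84*I*√77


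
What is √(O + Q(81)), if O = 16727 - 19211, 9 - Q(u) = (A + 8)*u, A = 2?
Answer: 3*I*√365 ≈ 57.315*I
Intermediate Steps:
Q(u) = 9 - 10*u (Q(u) = 9 - (2 + 8)*u = 9 - 10*u)
O = -2484
√(O + Q(81)) = √(-2484 + (9 - 10*81)) = √(-2484 + (9 - 810)) = √(-2484 - 801) = √(-3285) = 3*I*√365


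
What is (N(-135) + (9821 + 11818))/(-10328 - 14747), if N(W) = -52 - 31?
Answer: -1268/1475 ≈ -0.85966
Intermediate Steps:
N(W) = -83
(N(-135) + (9821 + 11818))/(-10328 - 14747) = (-83 + (9821 + 11818))/(-10328 - 14747) = (-83 + 21639)/(-25075) = 21556*(-1/25075) = -1268/1475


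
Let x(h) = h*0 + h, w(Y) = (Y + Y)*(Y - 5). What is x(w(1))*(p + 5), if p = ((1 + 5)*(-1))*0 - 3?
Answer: -16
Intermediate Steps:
w(Y) = 2*Y*(-5 + Y) (w(Y) = (2*Y)*(-5 + Y) = 2*Y*(-5 + Y))
p = -3 (p = (6*(-1))*0 - 3 = -6*0 - 3 = 0 - 3 = -3)
x(h) = h (x(h) = 0 + h = h)
x(w(1))*(p + 5) = (2*1*(-5 + 1))*(-3 + 5) = (2*1*(-4))*2 = -8*2 = -16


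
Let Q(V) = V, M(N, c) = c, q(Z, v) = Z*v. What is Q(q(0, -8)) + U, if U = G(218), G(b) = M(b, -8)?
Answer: -8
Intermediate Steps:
G(b) = -8
U = -8
Q(q(0, -8)) + U = 0*(-8) - 8 = 0 - 8 = -8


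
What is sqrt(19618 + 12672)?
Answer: sqrt(32290) ≈ 179.69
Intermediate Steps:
sqrt(19618 + 12672) = sqrt(32290)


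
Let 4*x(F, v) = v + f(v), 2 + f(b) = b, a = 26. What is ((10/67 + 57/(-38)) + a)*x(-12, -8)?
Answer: -29727/268 ≈ -110.92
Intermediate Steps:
f(b) = -2 + b
x(F, v) = -½ + v/2 (x(F, v) = (v + (-2 + v))/4 = (-2 + 2*v)/4 = -½ + v/2)
((10/67 + 57/(-38)) + a)*x(-12, -8) = ((10/67 + 57/(-38)) + 26)*(-½ + (½)*(-8)) = ((10*(1/67) + 57*(-1/38)) + 26)*(-½ - 4) = ((10/67 - 3/2) + 26)*(-9/2) = (-181/134 + 26)*(-9/2) = (3303/134)*(-9/2) = -29727/268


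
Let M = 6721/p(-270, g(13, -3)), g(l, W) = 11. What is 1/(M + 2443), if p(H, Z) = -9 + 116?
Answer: 107/268122 ≈ 0.00039907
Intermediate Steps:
p(H, Z) = 107
M = 6721/107 ≈ 62.813
1/(M + 2443) = 1/(6721/107 + 2443) = 1/(268122/107) = 107/268122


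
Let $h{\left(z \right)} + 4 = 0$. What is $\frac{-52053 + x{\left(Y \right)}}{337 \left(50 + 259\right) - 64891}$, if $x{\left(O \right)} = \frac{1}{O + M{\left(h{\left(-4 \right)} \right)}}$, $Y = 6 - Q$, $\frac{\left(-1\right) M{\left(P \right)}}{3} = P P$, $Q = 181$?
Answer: $- \frac{829130}{625069} \approx -1.3265$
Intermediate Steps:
$h{\left(z \right)} = -4$ ($h{\left(z \right)} = -4 + 0 = -4$)
$M{\left(P \right)} = - 3 P^{2}$ ($M{\left(P \right)} = - 3 P P = - 3 P^{2}$)
$Y = -175$ ($Y = 6 - 181 = -175$)
$x{\left(O \right)} = \frac{1}{-48 + O}$ ($x{\left(O \right)} = \frac{1}{O - 3 \left(-4\right)^{2}} = \frac{1}{O - 48} = \frac{1}{-48 + O}$)
$\frac{-52053 + x{\left(Y \right)}}{337 \left(50 + 259\right) - 64891} = \frac{-52053 + \frac{1}{-48 - 175}}{337 \left(50 + 259\right) - 64891} = \frac{-52053 + \frac{1}{-223}}{337 \cdot 309 - 64891} = \frac{-52053 - \frac{1}{223}}{104133 - 64891} = - \frac{11607820}{223 \cdot 39242} = \left(- \frac{11607820}{223}\right) \frac{1}{39242} = - \frac{829130}{625069}$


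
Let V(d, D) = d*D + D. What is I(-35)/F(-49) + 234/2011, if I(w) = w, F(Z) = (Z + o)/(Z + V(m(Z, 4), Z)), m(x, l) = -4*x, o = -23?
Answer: -37936579/8044 ≈ -4716.1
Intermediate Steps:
V(d, D) = D + D*d (V(d, D) = D*d + D = D + D*d)
F(Z) = (-23 + Z)/(Z + Z*(1 - 4*Z)) (F(Z) = (Z - 23)/(Z + Z*(1 - 4*Z)) = (-23 + Z)/(Z + Z*(1 - 4*Z)))
I(-35)/F(-49) + 234/2011 = -35*(-98*(-1 + 2*(-49))/(23 - 1*(-49))) + 234/2011 = -35*(-98*(-1 - 98)/(23 + 49)) + 234*(1/2011) = -35/((½)*(-1/49)*72/(-99)) + 234/2011 = -35/((½)*(-1/49)*(-1/99)*72) + 234/2011 = -35/4/539 + 234/2011 = -35*539/4 + 234/2011 = -18865/4 + 234/2011 = -37936579/8044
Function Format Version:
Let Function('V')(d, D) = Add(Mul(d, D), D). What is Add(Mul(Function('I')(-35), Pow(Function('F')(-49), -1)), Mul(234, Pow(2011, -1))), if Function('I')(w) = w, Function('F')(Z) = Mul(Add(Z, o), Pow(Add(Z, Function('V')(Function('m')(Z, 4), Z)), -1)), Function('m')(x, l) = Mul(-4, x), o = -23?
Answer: Rational(-37936579, 8044) ≈ -4716.1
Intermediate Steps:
Function('V')(d, D) = Add(D, Mul(D, d)) (Function('V')(d, D) = Add(Mul(D, d), D) = Add(D, Mul(D, d)))
Function('F')(Z) = Mul(Pow(Add(Z, Mul(Z, Add(1, Mul(-4, Z)))), -1), Add(-23, Z)) (Function('F')(Z) = Mul(Add(Z, -23), Pow(Add(Z, Mul(Z, Add(1, Mul(-4, Z)))), -1)) = Mul(Add(-23, Z), Pow(Add(Z, Mul(Z, Add(1, Mul(-4, Z)))), -1)) = Mul(Pow(Add(Z, Mul(Z, Add(1, Mul(-4, Z)))), -1), Add(-23, Z)))
Add(Mul(Function('I')(-35), Pow(Function('F')(-49), -1)), Mul(234, Pow(2011, -1))) = Add(Mul(-35, Pow(Mul(Rational(1, 2), Pow(-49, -1), Pow(Add(-1, Mul(2, -49)), -1), Add(23, Mul(-1, -49))), -1)), Mul(234, Pow(2011, -1))) = Add(Mul(-35, Pow(Mul(Rational(1, 2), Rational(-1, 49), Pow(Add(-1, -98), -1), Add(23, 49)), -1)), Mul(234, Rational(1, 2011))) = Add(Mul(-35, Pow(Mul(Rational(1, 2), Rational(-1, 49), Pow(-99, -1), 72), -1)), Rational(234, 2011)) = Add(Mul(-35, Pow(Mul(Rational(1, 2), Rational(-1, 49), Rational(-1, 99), 72), -1)), Rational(234, 2011)) = Add(Mul(-35, Pow(Rational(4, 539), -1)), Rational(234, 2011)) = Add(Mul(-35, Rational(539, 4)), Rational(234, 2011)) = Add(Rational(-18865, 4), Rational(234, 2011)) = Rational(-37936579, 8044)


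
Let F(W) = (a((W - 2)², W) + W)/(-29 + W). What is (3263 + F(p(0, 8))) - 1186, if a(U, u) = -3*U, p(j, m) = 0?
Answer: 60245/29 ≈ 2077.4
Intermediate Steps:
F(W) = (W - 3*(-2 + W)²)/(-29 + W) (F(W) = (-3*(W - 2)² + W)/(-29 + W) = (-3*(-2 + W)² + W)/(-29 + W) = (W - 3*(-2 + W)²)/(-29 + W))
(3263 + F(p(0, 8))) - 1186 = (3263 + (0 - 3*(-2 + 0)²)/(-29 + 0)) - 1186 = (3263 + (0 - 3*(-2)²)/(-29)) - 1186 = (3263 - (0 - 3*4)/29) - 1186 = (3263 - (0 - 12)/29) - 1186 = (3263 - 1/29*(-12)) - 1186 = (3263 + 12/29) - 1186 = 94639/29 - 1186 = 60245/29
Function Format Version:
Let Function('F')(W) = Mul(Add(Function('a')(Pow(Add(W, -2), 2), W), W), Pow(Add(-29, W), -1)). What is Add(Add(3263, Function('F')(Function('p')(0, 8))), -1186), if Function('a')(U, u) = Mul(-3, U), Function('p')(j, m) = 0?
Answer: Rational(60245, 29) ≈ 2077.4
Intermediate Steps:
Function('F')(W) = Mul(Pow(Add(-29, W), -1), Add(W, Mul(-3, Pow(Add(-2, W), 2)))) (Function('F')(W) = Mul(Add(Mul(-3, Pow(Add(W, -2), 2)), W), Pow(Add(-29, W), -1)) = Mul(Add(Mul(-3, Pow(Add(-2, W), 2)), W), Pow(Add(-29, W), -1)) = Mul(Add(W, Mul(-3, Pow(Add(-2, W), 2))), Pow(Add(-29, W), -1)) = Mul(Pow(Add(-29, W), -1), Add(W, Mul(-3, Pow(Add(-2, W), 2)))))
Add(Add(3263, Function('F')(Function('p')(0, 8))), -1186) = Add(Add(3263, Mul(Pow(Add(-29, 0), -1), Add(0, Mul(-3, Pow(Add(-2, 0), 2))))), -1186) = Add(Add(3263, Mul(Pow(-29, -1), Add(0, Mul(-3, Pow(-2, 2))))), -1186) = Add(Add(3263, Mul(Rational(-1, 29), Add(0, Mul(-3, 4)))), -1186) = Add(Add(3263, Mul(Rational(-1, 29), Add(0, -12))), -1186) = Add(Add(3263, Mul(Rational(-1, 29), -12)), -1186) = Add(Add(3263, Rational(12, 29)), -1186) = Add(Rational(94639, 29), -1186) = Rational(60245, 29)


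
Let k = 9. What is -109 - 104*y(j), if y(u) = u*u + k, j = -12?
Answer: -16021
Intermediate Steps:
y(u) = 9 + u² (y(u) = u*u + 9 = u² + 9 = 9 + u²)
-109 - 104*y(j) = -109 - 104*(9 + (-12)²) = -109 - 104*(9 + 144) = -109 - 104*153 = -109 - 15912 = -16021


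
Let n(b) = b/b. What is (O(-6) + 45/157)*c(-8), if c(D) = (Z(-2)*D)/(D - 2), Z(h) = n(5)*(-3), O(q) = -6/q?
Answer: -2424/785 ≈ -3.0879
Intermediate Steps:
n(b) = 1
Z(h) = -3 (Z(h) = 1*(-3) = -3)
c(D) = -3*D/(-2 + D) (c(D) = (-3*D)/(D - 2) = (-3*D)/(-2 + D) = -3*D/(-2 + D))
(O(-6) + 45/157)*c(-8) = (-6/(-6) + 45/157)*(-3*(-8)/(-2 - 8)) = (-6*(-⅙) + 45*(1/157))*(-3*(-8)/(-10)) = (1 + 45/157)*(-3*(-8)*(-⅒)) = (202/157)*(-12/5) = -2424/785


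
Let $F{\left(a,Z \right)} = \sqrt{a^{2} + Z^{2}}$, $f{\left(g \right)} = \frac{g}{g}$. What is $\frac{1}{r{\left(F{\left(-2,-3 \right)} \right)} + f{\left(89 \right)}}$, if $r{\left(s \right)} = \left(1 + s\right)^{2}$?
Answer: $\frac{15}{173} - \frac{2 \sqrt{13}}{173} \approx 0.045023$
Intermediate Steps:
$f{\left(g \right)} = 1$
$F{\left(a,Z \right)} = \sqrt{Z^{2} + a^{2}}$
$\frac{1}{r{\left(F{\left(-2,-3 \right)} \right)} + f{\left(89 \right)}} = \frac{1}{\left(1 + \sqrt{\left(-3\right)^{2} + \left(-2\right)^{2}}\right)^{2} + 1} = \frac{1}{\left(1 + \sqrt{9 + 4}\right)^{2} + 1} = \frac{1}{\left(1 + \sqrt{13}\right)^{2} + 1} = \frac{1}{1 + \left(1 + \sqrt{13}\right)^{2}}$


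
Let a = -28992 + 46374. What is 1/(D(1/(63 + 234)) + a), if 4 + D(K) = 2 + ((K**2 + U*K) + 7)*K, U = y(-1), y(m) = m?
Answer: 26198073/455323125907 ≈ 5.7537e-5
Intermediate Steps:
U = -1
D(K) = -2 + K*(7 + K**2 - K) (D(K) = -4 + (2 + ((K**2 - K) + 7)*K) = -4 + (2 + (7 + K**2 - K)*K) = -4 + (2 + K*(7 + K**2 - K)) = -2 + K*(7 + K**2 - K))
a = 17382
1/(D(1/(63 + 234)) + a) = 1/((-2 + (1/(63 + 234))**3 - (1/(63 + 234))**2 + 7/(63 + 234)) + 17382) = 1/((-2 + (1/297)**3 - (1/297)**2 + 7/297) + 17382) = 1/((-2 + (1/297)**3 - (1/297)**2 + 7*(1/297)) + 17382) = 1/((-2 + 1/26198073 - 1*1/88209 + 7/297) + 17382) = 1/((-2 + 1/26198073 - 1/88209 + 7/297) + 17382) = 1/(-51778979/26198073 + 17382) = 1/(455323125907/26198073) = 26198073/455323125907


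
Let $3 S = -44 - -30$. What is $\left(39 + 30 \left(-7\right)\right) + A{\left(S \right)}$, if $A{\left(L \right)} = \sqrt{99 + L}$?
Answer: $-171 + \frac{\sqrt{849}}{3} \approx -161.29$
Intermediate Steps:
$S = - \frac{14}{3}$ ($S = \frac{-44 - -30}{3} = \frac{-44 + 30}{3} = \frac{1}{3} \left(-14\right) = - \frac{14}{3} \approx -4.6667$)
$\left(39 + 30 \left(-7\right)\right) + A{\left(S \right)} = \left(39 + 30 \left(-7\right)\right) + \sqrt{99 - \frac{14}{3}} = \left(39 - 210\right) + \sqrt{\frac{283}{3}} = -171 + \frac{\sqrt{849}}{3}$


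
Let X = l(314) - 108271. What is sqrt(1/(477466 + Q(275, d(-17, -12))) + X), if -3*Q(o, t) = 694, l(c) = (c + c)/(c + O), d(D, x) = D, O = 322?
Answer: I*sqrt(1402648724702537264334)/113820468 ≈ 329.04*I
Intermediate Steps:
l(c) = 2*c/(322 + c) (l(c) = (c + c)/(c + 322) = (2*c)/(322 + c) = 2*c/(322 + c))
Q(o, t) = -694/3 (Q(o, t) = -1/3*694 = -694/3)
X = -17214932/159 (X = 2*314/(322 + 314) - 108271 = 2*314/636 - 108271 = 2*314*(1/636) - 108271 = 157/159 - 108271 = -17214932/159 ≈ -1.0827e+5)
sqrt(1/(477466 + Q(275, d(-17, -12))) + X) = sqrt(1/(477466 - 694/3) - 17214932/159) = sqrt(1/(1431704/3) - 17214932/159) = sqrt(3/1431704 - 17214932/159) = sqrt(-24646687003651/227640936) = I*sqrt(1402648724702537264334)/113820468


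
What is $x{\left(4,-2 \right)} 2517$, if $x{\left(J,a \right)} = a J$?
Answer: $-20136$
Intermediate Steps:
$x{\left(J,a \right)} = J a$
$x{\left(4,-2 \right)} 2517 = 4 \left(-2\right) 2517 = \left(-8\right) 2517 = -20136$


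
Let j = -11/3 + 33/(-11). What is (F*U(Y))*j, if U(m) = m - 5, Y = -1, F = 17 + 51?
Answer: 2720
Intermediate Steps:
F = 68
U(m) = -5 + m
j = -20/3 (j = -11*⅓ + 33*(-1/11) = -11/3 - 3 = -20/3 ≈ -6.6667)
(F*U(Y))*j = (68*(-5 - 1))*(-20/3) = (68*(-6))*(-20/3) = -408*(-20/3) = 2720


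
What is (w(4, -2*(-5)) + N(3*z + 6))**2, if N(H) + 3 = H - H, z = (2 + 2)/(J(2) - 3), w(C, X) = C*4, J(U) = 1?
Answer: 169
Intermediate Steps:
w(C, X) = 4*C
z = -2 (z = (2 + 2)/(1 - 3) = 4/(-2) = 4*(-1/2) = -2)
N(H) = -3 (N(H) = -3 + (H - H) = -3 + 0 = -3)
(w(4, -2*(-5)) + N(3*z + 6))**2 = (4*4 - 3)**2 = (16 - 3)**2 = 13**2 = 169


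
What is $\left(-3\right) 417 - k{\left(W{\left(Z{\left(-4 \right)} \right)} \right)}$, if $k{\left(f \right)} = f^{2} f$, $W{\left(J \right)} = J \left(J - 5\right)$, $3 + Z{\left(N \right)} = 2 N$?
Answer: $-5453027$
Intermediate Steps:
$Z{\left(N \right)} = -3 + 2 N$
$W{\left(J \right)} = J \left(-5 + J\right)$
$k{\left(f \right)} = f^{3}$
$\left(-3\right) 417 - k{\left(W{\left(Z{\left(-4 \right)} \right)} \right)} = \left(-3\right) 417 - \left(\left(-3 + 2 \left(-4\right)\right) \left(-5 + \left(-3 + 2 \left(-4\right)\right)\right)\right)^{3} = -1251 - \left(\left(-3 - 8\right) \left(-5 - 11\right)\right)^{3} = -1251 - \left(- 11 \left(-5 - 11\right)\right)^{3} = -1251 - \left(\left(-11\right) \left(-16\right)\right)^{3} = -1251 - 176^{3} = -1251 - 5451776 = -5453027$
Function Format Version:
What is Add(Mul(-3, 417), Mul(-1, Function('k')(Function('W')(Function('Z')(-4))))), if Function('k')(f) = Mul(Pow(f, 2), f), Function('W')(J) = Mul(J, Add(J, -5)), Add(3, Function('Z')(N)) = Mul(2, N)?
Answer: -5453027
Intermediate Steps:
Function('Z')(N) = Add(-3, Mul(2, N))
Function('W')(J) = Mul(J, Add(-5, J))
Function('k')(f) = Pow(f, 3)
Add(Mul(-3, 417), Mul(-1, Function('k')(Function('W')(Function('Z')(-4))))) = Add(Mul(-3, 417), Mul(-1, Pow(Mul(Add(-3, Mul(2, -4)), Add(-5, Add(-3, Mul(2, -4)))), 3))) = Add(-1251, Mul(-1, Pow(Mul(Add(-3, -8), Add(-5, Add(-3, -8))), 3))) = Add(-1251, Mul(-1, Pow(Mul(-11, Add(-5, -11)), 3))) = Add(-1251, Mul(-1, Pow(Mul(-11, -16), 3))) = Add(-1251, Mul(-1, Pow(176, 3))) = Add(-1251, Mul(-1, 5451776)) = Add(-1251, -5451776) = -5453027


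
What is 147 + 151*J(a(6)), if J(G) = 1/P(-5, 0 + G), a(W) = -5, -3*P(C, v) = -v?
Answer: 282/5 ≈ 56.400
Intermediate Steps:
P(C, v) = v/3 (P(C, v) = -(-1)*v/3 = v/3)
J(G) = 3/G (J(G) = 1/((0 + G)/3) = 1/(G/3) = 3/G)
147 + 151*J(a(6)) = 147 + 151*(3/(-5)) = 147 + 151*(3*(-1/5)) = 147 + 151*(-3/5) = 147 - 453/5 = 282/5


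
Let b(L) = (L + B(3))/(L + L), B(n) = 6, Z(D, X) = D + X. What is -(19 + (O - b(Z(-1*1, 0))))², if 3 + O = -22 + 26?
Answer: -2025/4 ≈ -506.25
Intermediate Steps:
b(L) = (6 + L)/(2*L) (b(L) = (L + 6)/(L + L) = (6 + L)/((2*L)) = (6 + L)*(1/(2*L)) = (6 + L)/(2*L))
O = 1 (O = -3 + (-22 + 26) = -3 + 4 = 1)
-(19 + (O - b(Z(-1*1, 0))))² = -(19 + (1 - (6 + (-1*1 + 0))/(2*(-1*1 + 0))))² = -(19 + (1 - (6 + (-1 + 0))/(2*(-1 + 0))))² = -(19 + (1 - (6 - 1)/(2*(-1))))² = -(19 + (1 - (-1)*5/2))² = -(19 + (1 - 1*(-5/2)))² = -(19 + (1 + 5/2))² = -(19 + 7/2)² = -(45/2)² = -1*2025/4 = -2025/4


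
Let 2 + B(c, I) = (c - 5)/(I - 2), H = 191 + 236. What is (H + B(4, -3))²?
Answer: 4519876/25 ≈ 1.8080e+5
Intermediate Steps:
H = 427
B(c, I) = -2 + (-5 + c)/(-2 + I) (B(c, I) = -2 + (c - 5)/(I - 2) = -2 + (-5 + c)/(-2 + I))
(H + B(4, -3))² = (427 + (-1 + 4 - 2*(-3))/(-2 - 3))² = (427 + (-1 + 4 + 6)/(-5))² = (427 - ⅕*9)² = (427 - 9/5)² = (2126/5)² = 4519876/25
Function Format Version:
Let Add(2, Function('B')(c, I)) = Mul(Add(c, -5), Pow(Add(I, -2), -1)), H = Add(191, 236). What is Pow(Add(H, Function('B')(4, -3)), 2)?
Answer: Rational(4519876, 25) ≈ 1.8080e+5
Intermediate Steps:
H = 427
Function('B')(c, I) = Add(-2, Mul(Pow(Add(-2, I), -1), Add(-5, c))) (Function('B')(c, I) = Add(-2, Mul(Add(c, -5), Pow(Add(I, -2), -1))) = Add(-2, Mul(Add(-5, c), Pow(Add(-2, I), -1))) = Add(-2, Mul(Pow(Add(-2, I), -1), Add(-5, c))))
Pow(Add(H, Function('B')(4, -3)), 2) = Pow(Add(427, Mul(Pow(Add(-2, -3), -1), Add(-1, 4, Mul(-2, -3)))), 2) = Pow(Add(427, Mul(Pow(-5, -1), Add(-1, 4, 6))), 2) = Pow(Add(427, Mul(Rational(-1, 5), 9)), 2) = Pow(Add(427, Rational(-9, 5)), 2) = Pow(Rational(2126, 5), 2) = Rational(4519876, 25)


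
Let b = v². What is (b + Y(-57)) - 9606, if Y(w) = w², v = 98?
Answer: 3247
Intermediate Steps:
b = 9604 (b = 98² = 9604)
(b + Y(-57)) - 9606 = (9604 + (-57)²) - 9606 = (9604 + 3249) - 9606 = 12853 - 9606 = 3247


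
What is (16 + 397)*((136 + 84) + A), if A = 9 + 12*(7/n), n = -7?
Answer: 89621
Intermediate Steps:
A = -3 (A = 9 + 12*(7/(-7)) = 9 + 12*(7*(-⅐)) = 9 + 12*(-1) = 9 - 12 = -3)
(16 + 397)*((136 + 84) + A) = (16 + 397)*((136 + 84) - 3) = 413*(220 - 3) = 413*217 = 89621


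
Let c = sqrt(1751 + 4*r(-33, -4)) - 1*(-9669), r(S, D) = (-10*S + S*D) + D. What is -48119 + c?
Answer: -38450 + sqrt(3583) ≈ -38390.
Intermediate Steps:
r(S, D) = D - 10*S + D*S (r(S, D) = (-10*S + D*S) + D = D - 10*S + D*S)
c = 9669 + sqrt(3583) (c = sqrt(1751 + 4*(-4 - 10*(-33) - 4*(-33))) - 1*(-9669) = sqrt(1751 + 4*(-4 + 330 + 132)) + 9669 = sqrt(1751 + 4*458) + 9669 = sqrt(1751 + 1832) + 9669 = sqrt(3583) + 9669 = 9669 + sqrt(3583) ≈ 9728.9)
-48119 + c = -48119 + (9669 + sqrt(3583)) = -38450 + sqrt(3583)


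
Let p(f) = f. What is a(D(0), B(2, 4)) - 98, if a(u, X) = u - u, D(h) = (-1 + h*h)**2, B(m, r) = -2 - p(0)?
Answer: -98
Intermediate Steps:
B(m, r) = -2 (B(m, r) = -2 - 1*0 = -2 + 0 = -2)
D(h) = (-1 + h**2)**2
a(u, X) = 0
a(D(0), B(2, 4)) - 98 = 0 - 98 = -98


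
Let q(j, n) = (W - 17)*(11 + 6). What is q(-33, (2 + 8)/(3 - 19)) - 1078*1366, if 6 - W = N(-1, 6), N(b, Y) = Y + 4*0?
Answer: -1472837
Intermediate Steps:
N(b, Y) = Y (N(b, Y) = Y + 0 = Y)
W = 0 (W = 6 - 1*6 = 6 - 6 = 0)
q(j, n) = -289 (q(j, n) = (0 - 17)*(11 + 6) = -17*17 = -289)
q(-33, (2 + 8)/(3 - 19)) - 1078*1366 = -289 - 1078*1366 = -289 - 1472548 = -1472837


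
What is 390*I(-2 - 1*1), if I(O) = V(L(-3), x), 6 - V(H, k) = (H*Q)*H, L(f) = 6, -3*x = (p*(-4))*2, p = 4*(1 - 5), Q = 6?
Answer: -81900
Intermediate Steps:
p = -16 (p = 4*(-4) = -16)
x = -128/3 (x = -(-16*(-4))*2/3 = -64*2/3 = -⅓*128 = -128/3 ≈ -42.667)
V(H, k) = 6 - 6*H² (V(H, k) = 6 - H*6*H = 6 - 6*H*H = 6 - 6*H²)
I(O) = -210 (I(O) = 6 - 6*6² = 6 - 6*36 = 6 - 216 = -210)
390*I(-2 - 1*1) = 390*(-210) = -81900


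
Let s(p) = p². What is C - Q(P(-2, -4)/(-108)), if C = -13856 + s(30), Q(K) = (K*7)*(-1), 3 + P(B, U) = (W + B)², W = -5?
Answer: -699785/54 ≈ -12959.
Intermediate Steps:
P(B, U) = -3 + (-5 + B)²
Q(K) = -7*K (Q(K) = (7*K)*(-1) = -7*K)
C = -12956 (C = -13856 + 30² = -13856 + 900 = -12956)
C - Q(P(-2, -4)/(-108)) = -12956 - (-7)*(-3 + (-5 - 2)²)/(-108) = -12956 - (-7)*(-3 + (-7)²)*(-1/108) = -12956 - (-7)*(-3 + 49)*(-1/108) = -12956 - (-7)*46*(-1/108) = -12956 - (-7)*(-23)/54 = -12956 - 1*161/54 = -12956 - 161/54 = -699785/54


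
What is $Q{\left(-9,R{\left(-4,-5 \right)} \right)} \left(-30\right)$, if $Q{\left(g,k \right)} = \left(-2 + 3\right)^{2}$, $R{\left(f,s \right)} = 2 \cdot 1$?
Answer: $-30$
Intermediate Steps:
$R{\left(f,s \right)} = 2$
$Q{\left(g,k \right)} = 1$ ($Q{\left(g,k \right)} = 1^{2} = 1$)
$Q{\left(-9,R{\left(-4,-5 \right)} \right)} \left(-30\right) = 1 \left(-30\right) = -30$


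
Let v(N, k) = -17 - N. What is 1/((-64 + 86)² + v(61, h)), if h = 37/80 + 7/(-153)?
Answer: 1/406 ≈ 0.0024631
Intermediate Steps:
h = 5101/12240 (h = 37*(1/80) + 7*(-1/153) = 37/80 - 7/153 = 5101/12240 ≈ 0.41675)
1/((-64 + 86)² + v(61, h)) = 1/((-64 + 86)² + (-17 - 1*61)) = 1/(22² + (-17 - 61)) = 1/(484 - 78) = 1/406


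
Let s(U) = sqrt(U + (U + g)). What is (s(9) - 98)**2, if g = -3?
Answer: (98 - sqrt(15))**2 ≈ 8859.9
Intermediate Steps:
s(U) = sqrt(-3 + 2*U) (s(U) = sqrt(U + (U - 3)) = sqrt(U + (-3 + U)) = sqrt(-3 + 2*U))
(s(9) - 98)**2 = (sqrt(-3 + 2*9) - 98)**2 = (sqrt(-3 + 18) - 98)**2 = (sqrt(15) - 98)**2 = (-98 + sqrt(15))**2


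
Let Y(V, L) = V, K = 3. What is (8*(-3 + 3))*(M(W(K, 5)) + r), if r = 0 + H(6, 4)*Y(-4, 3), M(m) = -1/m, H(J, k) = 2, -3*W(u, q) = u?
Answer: 0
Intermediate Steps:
W(u, q) = -u/3
r = -8 (r = 0 + 2*(-4) = 0 - 8 = -8)
(8*(-3 + 3))*(M(W(K, 5)) + r) = (8*(-3 + 3))*(-1/((-⅓*3)) - 8) = (8*0)*(-1/(-1) - 8) = 0*(-1*(-1) - 8) = 0*(1 - 8) = 0*(-7) = 0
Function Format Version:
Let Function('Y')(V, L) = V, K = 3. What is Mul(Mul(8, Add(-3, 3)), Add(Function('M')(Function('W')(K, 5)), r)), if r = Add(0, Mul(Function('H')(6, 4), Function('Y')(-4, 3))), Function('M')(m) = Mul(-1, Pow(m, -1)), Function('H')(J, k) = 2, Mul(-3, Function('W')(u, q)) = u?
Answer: 0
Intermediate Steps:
Function('W')(u, q) = Mul(Rational(-1, 3), u)
r = -8 (r = Add(0, Mul(2, -4)) = Add(0, -8) = -8)
Mul(Mul(8, Add(-3, 3)), Add(Function('M')(Function('W')(K, 5)), r)) = Mul(Mul(8, Add(-3, 3)), Add(Mul(-1, Pow(Mul(Rational(-1, 3), 3), -1)), -8)) = Mul(Mul(8, 0), Add(Mul(-1, Pow(-1, -1)), -8)) = Mul(0, Add(Mul(-1, -1), -8)) = Mul(0, Add(1, -8)) = Mul(0, -7) = 0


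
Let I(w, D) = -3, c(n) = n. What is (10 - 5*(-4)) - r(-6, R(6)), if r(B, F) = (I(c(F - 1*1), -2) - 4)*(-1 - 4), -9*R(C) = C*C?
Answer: -5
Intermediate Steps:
R(C) = -C²/9 (R(C) = -C*C/9 = -C²/9)
r(B, F) = 35 (r(B, F) = (-3 - 4)*(-1 - 4) = -7*(-5) = 35)
(10 - 5*(-4)) - r(-6, R(6)) = (10 - 5*(-4)) - 1*35 = (10 + 20) - 35 = 30 - 35 = -5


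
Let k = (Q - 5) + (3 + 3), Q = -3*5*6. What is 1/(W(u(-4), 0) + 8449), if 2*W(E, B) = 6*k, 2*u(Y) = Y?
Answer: 1/8182 ≈ 0.00012222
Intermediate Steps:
u(Y) = Y/2
Q = -90 (Q = -15*6 = -90)
k = -89 (k = (-90 - 5) + (3 + 3) = -95 + 6 = -89)
W(E, B) = -267 (W(E, B) = (6*(-89))/2 = (1/2)*(-534) = -267)
1/(W(u(-4), 0) + 8449) = 1/(-267 + 8449) = 1/8182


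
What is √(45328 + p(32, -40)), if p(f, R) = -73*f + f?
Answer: 4*√2689 ≈ 207.42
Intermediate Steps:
p(f, R) = -72*f
√(45328 + p(32, -40)) = √(45328 - 72*32) = √(45328 - 2304) = √43024 = 4*√2689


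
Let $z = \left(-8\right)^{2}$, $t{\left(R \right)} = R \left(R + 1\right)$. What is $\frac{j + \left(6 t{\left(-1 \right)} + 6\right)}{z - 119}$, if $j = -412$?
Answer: $\frac{406}{55} \approx 7.3818$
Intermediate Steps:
$t{\left(R \right)} = R \left(1 + R\right)$
$z = 64$
$\frac{j + \left(6 t{\left(-1 \right)} + 6\right)}{z - 119} = \frac{-412 + \left(6 \left(- (1 - 1)\right) + 6\right)}{64 - 119} = \frac{-412 + \left(6 \left(\left(-1\right) 0\right) + 6\right)}{-55} = \left(-412 + \left(6 \cdot 0 + 6\right)\right) \left(- \frac{1}{55}\right) = \left(-412 + \left(0 + 6\right)\right) \left(- \frac{1}{55}\right) = \left(-412 + 6\right) \left(- \frac{1}{55}\right) = \left(-406\right) \left(- \frac{1}{55}\right) = \frac{406}{55}$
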